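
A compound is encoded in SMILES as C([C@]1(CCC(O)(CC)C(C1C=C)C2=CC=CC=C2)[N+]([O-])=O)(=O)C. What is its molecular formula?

C18H23NO4

Heavy atoms from the SMILES: 18 C, 1 N, 4 O.
Implicit hydrogens by atom environment:
  5 × C (aromatic): 1 H each → 5
  4 × C: 2 H each → 8
  3 × C: 1 H each → 3
  3 × C: no H
  2 × C: 3 H each → 6
  2 × O: no H
  1 × C (aromatic): no H
  1 × N (charge +1): no H
  1 × O: 1 H
  1 × O (charge -1): no H
  Total hydrogens = 23.
Molecular formula: C18H23NO4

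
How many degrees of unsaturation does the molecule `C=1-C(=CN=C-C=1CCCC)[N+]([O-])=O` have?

5

Molecular formula from the SMILES: C9H12N2O2.
DoU = (2C + 2 + N − H − X)/2 = (2·9 + 2 + 2 − 12 − 0)/2 = 10/2 = 5.
(Structurally: 1 ring(s) + 4 π bond(s) = 5.)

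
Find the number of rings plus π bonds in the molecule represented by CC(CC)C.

0

Molecular formula from the SMILES: C5H12.
DoU = (2C + 2 + N − H − X)/2 = (2·5 + 2 + 0 − 12 − 0)/2 = 0/2 = 0.
(Structurally: 0 ring(s) + 0 π bond(s) = 0.)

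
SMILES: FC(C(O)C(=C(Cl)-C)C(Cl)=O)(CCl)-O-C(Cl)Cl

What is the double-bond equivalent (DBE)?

Molecular formula from the SMILES: C8H8Cl5FO3.
DoU = (2C + 2 + N − H − X)/2 = (2·8 + 2 + 0 − 8 − 6)/2 = 4/2 = 2.
(Structurally: 0 ring(s) + 2 π bond(s) = 2.)

2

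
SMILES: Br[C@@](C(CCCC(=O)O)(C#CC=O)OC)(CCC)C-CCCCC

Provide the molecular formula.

Heavy atoms from the SMILES: 1 Br, 19 C, 4 O.
Implicit hydrogens by atom environment:
  10 × C: 2 H each → 20
  5 × C: no H
  3 × C: 3 H each → 9
  3 × O: no H
  1 × Br: no H
  1 × C: 1 H
  1 × O: 1 H
  Total hydrogens = 31.
Molecular formula: C19H31BrO4

C19H31BrO4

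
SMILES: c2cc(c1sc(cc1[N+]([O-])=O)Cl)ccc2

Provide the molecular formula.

Heavy atoms from the SMILES: 10 C, 1 Cl, 1 N, 2 O, 1 S.
Implicit hydrogens by atom environment:
  6 × C (aromatic): 1 H each → 6
  4 × C (aromatic): no H
  1 × Cl: no H
  1 × N (charge +1): no H
  1 × O: no H
  1 × O (charge -1): no H
  1 × S (aromatic): no H
  Total hydrogens = 6.
Molecular formula: C10H6ClNO2S

C10H6ClNO2S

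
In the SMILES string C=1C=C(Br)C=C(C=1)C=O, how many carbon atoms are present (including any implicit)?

7

The symbol for carbon appears 7 times in the SMILES.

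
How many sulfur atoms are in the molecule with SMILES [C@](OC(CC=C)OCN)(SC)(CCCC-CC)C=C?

The symbol for sulfur appears 1 time in the SMILES.

1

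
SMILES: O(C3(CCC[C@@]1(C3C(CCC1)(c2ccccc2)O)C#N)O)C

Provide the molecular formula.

C18H23NO3

Heavy atoms from the SMILES: 18 C, 1 N, 3 O.
Implicit hydrogens by atom environment:
  6 × C: 2 H each → 12
  5 × C (aromatic): 1 H each → 5
  4 × C: no H
  2 × O: 1 H each → 2
  1 × C: 3 H
  1 × C: 1 H
  1 × C (aromatic): no H
  1 × N: no H
  1 × O: no H
  Total hydrogens = 23.
Molecular formula: C18H23NO3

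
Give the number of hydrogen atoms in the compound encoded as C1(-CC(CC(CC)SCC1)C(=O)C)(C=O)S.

20

Hydrogens are implicit in SMILES; fill each atom to its normal valence:
  5 × C: 2 H each → 10
  3 × C: 1 H each → 3
  2 × C: 3 H each → 6
  2 × C: no H
  2 × O: no H
  1 × S: 1 H
  1 × S: no H
  Total hydrogens = 20.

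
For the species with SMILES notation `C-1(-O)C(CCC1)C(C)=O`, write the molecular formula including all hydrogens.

C7H12O2

Heavy atoms from the SMILES: 7 C, 2 O.
Implicit hydrogens by atom environment:
  3 × C: 2 H each → 6
  2 × C: 1 H each → 2
  1 × C: 3 H
  1 × C: no H
  1 × O: 1 H
  1 × O: no H
  Total hydrogens = 12.
Molecular formula: C7H12O2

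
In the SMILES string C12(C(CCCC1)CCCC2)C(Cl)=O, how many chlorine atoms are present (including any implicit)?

1

The symbol for chlorine appears 1 time in the SMILES.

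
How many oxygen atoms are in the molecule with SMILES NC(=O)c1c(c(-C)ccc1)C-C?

The symbol for oxygen appears 1 time in the SMILES.

1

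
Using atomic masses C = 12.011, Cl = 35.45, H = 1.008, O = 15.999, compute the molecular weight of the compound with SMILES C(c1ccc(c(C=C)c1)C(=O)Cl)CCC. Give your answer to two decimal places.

222.71

Molecular formula: C13H15ClO.
M = 13×12.011 + 1×35.45 + 15×1.008 + 1×15.999 = 222.71 g/mol.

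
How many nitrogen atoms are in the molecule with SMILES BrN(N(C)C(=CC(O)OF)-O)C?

The symbol for nitrogen appears 2 times in the SMILES.

2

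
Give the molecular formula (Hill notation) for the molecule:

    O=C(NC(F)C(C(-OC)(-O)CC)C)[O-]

Heavy atoms from the SMILES: 8 C, 1 F, 1 N, 4 O.
Implicit hydrogens by atom environment:
  3 × C: 3 H each → 9
  2 × C: 1 H each → 2
  2 × C: no H
  2 × O: no H
  1 × C: 2 H
  1 × F: no H
  1 × N: 1 H
  1 × O: 1 H
  1 × O (charge -1): no H
  Total hydrogens = 15.
Net charge -1.
Molecular formula: C8H15FNO4-

C8H15FNO4-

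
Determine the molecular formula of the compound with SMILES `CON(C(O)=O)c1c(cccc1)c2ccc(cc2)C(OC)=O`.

C16H15NO5

Heavy atoms from the SMILES: 16 C, 1 N, 5 O.
Implicit hydrogens by atom environment:
  8 × C (aromatic): 1 H each → 8
  4 × C (aromatic): no H
  4 × O: no H
  2 × C: 3 H each → 6
  2 × C: no H
  1 × N: no H
  1 × O: 1 H
  Total hydrogens = 15.
Molecular formula: C16H15NO5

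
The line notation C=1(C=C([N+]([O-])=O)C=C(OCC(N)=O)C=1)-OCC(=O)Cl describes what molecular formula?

C10H9ClN2O6

Heavy atoms from the SMILES: 10 C, 1 Cl, 2 N, 6 O.
Implicit hydrogens by atom environment:
  5 × O: no H
  3 × C (aromatic): 1 H each → 3
  3 × C (aromatic): no H
  2 × C: 2 H each → 4
  2 × C: no H
  1 × Cl: no H
  1 × N: 2 H
  1 × N (charge +1): no H
  1 × O (charge -1): no H
  Total hydrogens = 9.
Molecular formula: C10H9ClN2O6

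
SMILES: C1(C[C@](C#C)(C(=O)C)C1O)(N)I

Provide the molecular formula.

Heavy atoms from the SMILES: 8 C, 1 I, 1 N, 2 O.
Implicit hydrogens by atom environment:
  4 × C: no H
  2 × C: 1 H each → 2
  1 × C: 3 H
  1 × C: 2 H
  1 × I: no H
  1 × N: 2 H
  1 × O: 1 H
  1 × O: no H
  Total hydrogens = 10.
Molecular formula: C8H10INO2

C8H10INO2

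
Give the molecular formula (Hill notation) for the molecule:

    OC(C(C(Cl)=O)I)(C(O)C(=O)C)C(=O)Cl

C7H7Cl2IO5

Heavy atoms from the SMILES: 7 C, 2 Cl, 1 I, 5 O.
Implicit hydrogens by atom environment:
  4 × C: no H
  3 × O: no H
  2 × C: 1 H each → 2
  2 × Cl: no H
  2 × O: 1 H each → 2
  1 × C: 3 H
  1 × I: no H
  Total hydrogens = 7.
Molecular formula: C7H7Cl2IO5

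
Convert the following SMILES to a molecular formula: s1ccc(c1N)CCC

C7H11NS

Heavy atoms from the SMILES: 7 C, 1 N, 1 S.
Implicit hydrogens by atom environment:
  2 × C: 2 H each → 4
  2 × C (aromatic): 1 H each → 2
  2 × C (aromatic): no H
  1 × C: 3 H
  1 × N: 2 H
  1 × S (aromatic): no H
  Total hydrogens = 11.
Molecular formula: C7H11NS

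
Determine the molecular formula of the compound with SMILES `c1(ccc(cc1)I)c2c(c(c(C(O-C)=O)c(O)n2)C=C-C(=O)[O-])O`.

C16H11INO6-

Heavy atoms from the SMILES: 16 C, 1 I, 1 N, 6 O.
Implicit hydrogens by atom environment:
  7 × C (aromatic): no H
  4 × C (aromatic): 1 H each → 4
  3 × O: no H
  2 × C: 1 H each → 2
  2 × C: no H
  2 × O: 1 H each → 2
  1 × C: 3 H
  1 × I: no H
  1 × N (aromatic): no H
  1 × O (charge -1): no H
  Total hydrogens = 11.
Net charge -1.
Molecular formula: C16H11INO6-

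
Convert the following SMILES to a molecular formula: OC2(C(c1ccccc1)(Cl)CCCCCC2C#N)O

C15H18ClNO2

Heavy atoms from the SMILES: 15 C, 1 Cl, 1 N, 2 O.
Implicit hydrogens by atom environment:
  5 × C: 2 H each → 10
  5 × C (aromatic): 1 H each → 5
  3 × C: no H
  2 × O: 1 H each → 2
  1 × C: 1 H
  1 × C (aromatic): no H
  1 × Cl: no H
  1 × N: no H
  Total hydrogens = 18.
Molecular formula: C15H18ClNO2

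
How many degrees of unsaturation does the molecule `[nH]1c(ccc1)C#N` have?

5

Molecular formula from the SMILES: C5H4N2.
DoU = (2C + 2 + N − H − X)/2 = (2·5 + 2 + 2 − 4 − 0)/2 = 10/2 = 5.
(Structurally: 1 ring(s) + 4 π bond(s) = 5.)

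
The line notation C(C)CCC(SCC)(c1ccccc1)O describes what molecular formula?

Heavy atoms from the SMILES: 13 C, 1 O, 1 S.
Implicit hydrogens by atom environment:
  5 × C (aromatic): 1 H each → 5
  4 × C: 2 H each → 8
  2 × C: 3 H each → 6
  1 × C: no H
  1 × C (aromatic): no H
  1 × O: 1 H
  1 × S: no H
  Total hydrogens = 20.
Molecular formula: C13H20OS

C13H20OS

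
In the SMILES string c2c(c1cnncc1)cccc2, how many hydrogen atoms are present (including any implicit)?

Hydrogens are implicit in SMILES; fill each atom to its normal valence:
  8 × C (aromatic): 1 H each → 8
  2 × C (aromatic): no H
  2 × N (aromatic): no H
  Total hydrogens = 8.

8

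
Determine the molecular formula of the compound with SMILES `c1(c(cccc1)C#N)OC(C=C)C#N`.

C11H8N2O

Heavy atoms from the SMILES: 11 C, 2 N, 1 O.
Implicit hydrogens by atom environment:
  4 × C (aromatic): 1 H each → 4
  2 × C: 1 H each → 2
  2 × C (aromatic): no H
  2 × C: no H
  2 × N: no H
  1 × C: 2 H
  1 × O: no H
  Total hydrogens = 8.
Molecular formula: C11H8N2O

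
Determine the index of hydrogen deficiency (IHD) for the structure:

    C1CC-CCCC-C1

Molecular formula from the SMILES: C8H16.
DoU = (2C + 2 + N − H − X)/2 = (2·8 + 2 + 0 − 16 − 0)/2 = 2/2 = 1.
(Structurally: 1 ring(s) + 0 π bond(s) = 1.)

1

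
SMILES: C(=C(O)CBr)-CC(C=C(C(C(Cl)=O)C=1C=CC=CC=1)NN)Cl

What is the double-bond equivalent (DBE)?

Molecular formula from the SMILES: C15H17BrCl2N2O2.
DoU = (2C + 2 + N − H − X)/2 = (2·15 + 2 + 2 − 17 − 3)/2 = 14/2 = 7.
(Structurally: 1 ring(s) + 6 π bond(s) = 7.)

7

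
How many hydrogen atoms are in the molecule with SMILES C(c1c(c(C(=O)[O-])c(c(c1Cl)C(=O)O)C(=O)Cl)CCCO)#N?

8

Hydrogens are implicit in SMILES; fill each atom to its normal valence:
  6 × C (aromatic): no H
  4 × C: no H
  3 × C: 2 H each → 6
  3 × O: no H
  2 × Cl: no H
  2 × O: 1 H each → 2
  1 × N: no H
  1 × O (charge -1): no H
  Total hydrogens = 8.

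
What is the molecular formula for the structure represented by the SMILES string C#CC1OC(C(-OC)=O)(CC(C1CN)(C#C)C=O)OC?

Heavy atoms from the SMILES: 14 C, 1 N, 5 O.
Implicit hydrogens by atom environment:
  5 × C: 1 H each → 5
  5 × C: no H
  5 × O: no H
  2 × C: 3 H each → 6
  2 × C: 2 H each → 4
  1 × N: 2 H
  Total hydrogens = 17.
Molecular formula: C14H17NO5

C14H17NO5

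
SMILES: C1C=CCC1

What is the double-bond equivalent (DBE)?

Molecular formula from the SMILES: C5H8.
DoU = (2C + 2 + N − H − X)/2 = (2·5 + 2 + 0 − 8 − 0)/2 = 4/2 = 2.
(Structurally: 1 ring(s) + 1 π bond(s) = 2.)

2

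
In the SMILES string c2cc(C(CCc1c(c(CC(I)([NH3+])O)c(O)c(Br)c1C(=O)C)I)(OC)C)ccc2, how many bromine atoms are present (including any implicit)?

The symbol for bromine appears 1 time in the SMILES.

1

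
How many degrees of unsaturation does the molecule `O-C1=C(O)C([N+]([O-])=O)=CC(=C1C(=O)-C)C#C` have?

8

Molecular formula from the SMILES: C10H7NO5.
DoU = (2C + 2 + N − H − X)/2 = (2·10 + 2 + 1 − 7 − 0)/2 = 16/2 = 8.
(Structurally: 1 ring(s) + 7 π bond(s) = 8.)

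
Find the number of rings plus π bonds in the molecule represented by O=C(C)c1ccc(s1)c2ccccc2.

Molecular formula from the SMILES: C12H10OS.
DoU = (2C + 2 + N − H − X)/2 = (2·12 + 2 + 0 − 10 − 0)/2 = 16/2 = 8.
(Structurally: 2 ring(s) + 6 π bond(s) = 8.)

8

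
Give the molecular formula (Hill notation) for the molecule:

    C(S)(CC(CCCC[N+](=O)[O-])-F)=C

Heavy atoms from the SMILES: 8 C, 1 F, 1 N, 2 O, 1 S.
Implicit hydrogens by atom environment:
  6 × C: 2 H each → 12
  1 × C: 1 H
  1 × C: no H
  1 × F: no H
  1 × N (charge +1): no H
  1 × O: no H
  1 × O (charge -1): no H
  1 × S: 1 H
  Total hydrogens = 14.
Molecular formula: C8H14FNO2S

C8H14FNO2S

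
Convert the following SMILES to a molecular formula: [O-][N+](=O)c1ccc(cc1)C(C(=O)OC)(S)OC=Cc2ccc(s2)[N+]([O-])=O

C15H12N2O7S2

Heavy atoms from the SMILES: 15 C, 2 N, 7 O, 2 S.
Implicit hydrogens by atom environment:
  6 × C (aromatic): 1 H each → 6
  5 × O: no H
  4 × C (aromatic): no H
  2 × C: 1 H each → 2
  2 × C: no H
  2 × N (charge +1): no H
  2 × O (charge -1): no H
  1 × C: 3 H
  1 × S: 1 H
  1 × S (aromatic): no H
  Total hydrogens = 12.
Molecular formula: C15H12N2O7S2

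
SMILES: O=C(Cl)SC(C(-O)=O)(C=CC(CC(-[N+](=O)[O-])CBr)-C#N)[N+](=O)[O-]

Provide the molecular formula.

C10H9BrClN3O7S

Heavy atoms from the SMILES: 1 Br, 10 C, 1 Cl, 3 N, 7 O, 1 S.
Implicit hydrogens by atom environment:
  4 × C: 1 H each → 4
  4 × C: no H
  4 × O: no H
  2 × C: 2 H each → 4
  2 × N (charge +1): no H
  2 × O (charge -1): no H
  1 × Br: no H
  1 × Cl: no H
  1 × N: no H
  1 × O: 1 H
  1 × S: no H
  Total hydrogens = 9.
Molecular formula: C10H9BrClN3O7S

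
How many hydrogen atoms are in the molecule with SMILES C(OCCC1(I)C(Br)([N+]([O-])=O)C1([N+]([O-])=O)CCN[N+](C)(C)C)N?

Hydrogens are implicit in SMILES; fill each atom to its normal valence:
  5 × C: 2 H each → 10
  3 × C: 3 H each → 9
  3 × C: no H
  3 × N (charge +1): no H
  3 × O: no H
  2 × O (charge -1): no H
  1 × Br: no H
  1 × I: no H
  1 × N: 2 H
  1 × N: 1 H
  Total hydrogens = 22.

22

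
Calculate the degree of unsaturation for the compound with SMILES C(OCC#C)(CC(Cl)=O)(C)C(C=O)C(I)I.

4

Molecular formula from the SMILES: C10H11ClI2O3.
DoU = (2C + 2 + N − H − X)/2 = (2·10 + 2 + 0 − 11 − 3)/2 = 8/2 = 4.
(Structurally: 0 ring(s) + 4 π bond(s) = 4.)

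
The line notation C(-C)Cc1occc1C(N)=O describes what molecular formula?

Heavy atoms from the SMILES: 8 C, 1 N, 2 O.
Implicit hydrogens by atom environment:
  2 × C: 2 H each → 4
  2 × C (aromatic): 1 H each → 2
  2 × C (aromatic): no H
  1 × C: 3 H
  1 × C: no H
  1 × N: 2 H
  1 × O (aromatic): no H
  1 × O: no H
  Total hydrogens = 11.
Molecular formula: C8H11NO2

C8H11NO2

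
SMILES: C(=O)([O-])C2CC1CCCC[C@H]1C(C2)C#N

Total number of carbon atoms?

12

The symbol for carbon appears 12 times in the SMILES.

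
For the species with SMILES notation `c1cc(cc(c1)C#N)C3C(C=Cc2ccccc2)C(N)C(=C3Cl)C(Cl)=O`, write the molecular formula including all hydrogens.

C21H16Cl2N2O

Heavy atoms from the SMILES: 21 C, 2 Cl, 2 N, 1 O.
Implicit hydrogens by atom environment:
  9 × C (aromatic): 1 H each → 9
  5 × C: 1 H each → 5
  4 × C: no H
  3 × C (aromatic): no H
  2 × Cl: no H
  1 × N: 2 H
  1 × N: no H
  1 × O: no H
  Total hydrogens = 16.
Molecular formula: C21H16Cl2N2O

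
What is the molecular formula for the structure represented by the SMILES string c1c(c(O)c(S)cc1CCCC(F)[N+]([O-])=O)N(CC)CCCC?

Heavy atoms from the SMILES: 16 C, 1 F, 2 N, 3 O, 1 S.
Implicit hydrogens by atom environment:
  7 × C: 2 H each → 14
  4 × C (aromatic): no H
  2 × C: 3 H each → 6
  2 × C (aromatic): 1 H each → 2
  1 × C: 1 H
  1 × F: no H
  1 × N: no H
  1 × N (charge +1): no H
  1 × O: 1 H
  1 × O: no H
  1 × O (charge -1): no H
  1 × S: 1 H
  Total hydrogens = 25.
Molecular formula: C16H25FN2O3S

C16H25FN2O3S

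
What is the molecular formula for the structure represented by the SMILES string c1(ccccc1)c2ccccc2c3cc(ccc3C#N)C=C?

Heavy atoms from the SMILES: 21 C, 1 N.
Implicit hydrogens by atom environment:
  12 × C (aromatic): 1 H each → 12
  6 × C (aromatic): no H
  1 × C: 2 H
  1 × C: 1 H
  1 × C: no H
  1 × N: no H
  Total hydrogens = 15.
Molecular formula: C21H15N

C21H15N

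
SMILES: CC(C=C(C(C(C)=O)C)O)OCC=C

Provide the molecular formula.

C11H18O3

Heavy atoms from the SMILES: 11 C, 3 O.
Implicit hydrogens by atom environment:
  4 × C: 1 H each → 4
  3 × C: 3 H each → 9
  2 × C: 2 H each → 4
  2 × C: no H
  2 × O: no H
  1 × O: 1 H
  Total hydrogens = 18.
Molecular formula: C11H18O3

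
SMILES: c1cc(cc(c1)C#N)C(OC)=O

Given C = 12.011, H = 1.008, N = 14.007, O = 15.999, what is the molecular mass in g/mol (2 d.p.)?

Molecular formula: C9H7NO2.
M = 9×12.011 + 7×1.008 + 1×14.007 + 2×15.999 = 161.16 g/mol.

161.16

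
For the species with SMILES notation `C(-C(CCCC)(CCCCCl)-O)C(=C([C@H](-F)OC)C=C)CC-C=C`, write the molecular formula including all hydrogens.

C20H34ClFO2

Heavy atoms from the SMILES: 20 C, 1 Cl, 1 F, 2 O.
Implicit hydrogens by atom environment:
  12 × C: 2 H each → 24
  3 × C: 1 H each → 3
  3 × C: no H
  2 × C: 3 H each → 6
  1 × Cl: no H
  1 × F: no H
  1 × O: 1 H
  1 × O: no H
  Total hydrogens = 34.
Molecular formula: C20H34ClFO2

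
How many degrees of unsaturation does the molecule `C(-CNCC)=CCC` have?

1

Molecular formula from the SMILES: C7H15N.
DoU = (2C + 2 + N − H − X)/2 = (2·7 + 2 + 1 − 15 − 0)/2 = 2/2 = 1.
(Structurally: 0 ring(s) + 1 π bond(s) = 1.)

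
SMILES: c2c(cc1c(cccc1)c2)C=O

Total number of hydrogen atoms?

8

Hydrogens are implicit in SMILES; fill each atom to its normal valence:
  7 × C (aromatic): 1 H each → 7
  3 × C (aromatic): no H
  1 × C: 1 H
  1 × O: no H
  Total hydrogens = 8.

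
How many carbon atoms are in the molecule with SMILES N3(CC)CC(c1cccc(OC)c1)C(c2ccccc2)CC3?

The symbol for carbon appears 20 times in the SMILES. Lowercase c denotes aromatic carbon and counts toward C.

20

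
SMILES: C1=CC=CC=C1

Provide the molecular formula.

C6H6

Heavy atoms from the SMILES: 6 C.
Implicit hydrogens by atom environment:
  6 × C (aromatic): 1 H each → 6
  Total hydrogens = 6.
Molecular formula: C6H6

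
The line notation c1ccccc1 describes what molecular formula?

Heavy atoms from the SMILES: 6 C.
Implicit hydrogens by atom environment:
  6 × C (aromatic): 1 H each → 6
  Total hydrogens = 6.
Molecular formula: C6H6

C6H6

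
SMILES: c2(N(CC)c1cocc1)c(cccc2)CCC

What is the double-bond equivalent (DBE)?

7

Molecular formula from the SMILES: C15H19NO.
DoU = (2C + 2 + N − H − X)/2 = (2·15 + 2 + 1 − 19 − 0)/2 = 14/2 = 7.
(Structurally: 2 ring(s) + 5 π bond(s) = 7.)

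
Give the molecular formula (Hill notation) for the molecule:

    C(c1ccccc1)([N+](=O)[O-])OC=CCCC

Heavy atoms from the SMILES: 12 C, 1 N, 3 O.
Implicit hydrogens by atom environment:
  5 × C (aromatic): 1 H each → 5
  3 × C: 1 H each → 3
  2 × C: 2 H each → 4
  2 × O: no H
  1 × C: 3 H
  1 × C (aromatic): no H
  1 × N (charge +1): no H
  1 × O (charge -1): no H
  Total hydrogens = 15.
Molecular formula: C12H15NO3

C12H15NO3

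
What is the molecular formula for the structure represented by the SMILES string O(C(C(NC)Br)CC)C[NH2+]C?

C7H18BrN2O+

Heavy atoms from the SMILES: 1 Br, 7 C, 2 N, 1 O.
Implicit hydrogens by atom environment:
  3 × C: 3 H each → 9
  2 × C: 2 H each → 4
  2 × C: 1 H each → 2
  1 × Br: no H
  1 × N (charge +1): 2 H
  1 × N: 1 H
  1 × O: no H
  Total hydrogens = 18.
Net charge +1.
Molecular formula: C7H18BrN2O+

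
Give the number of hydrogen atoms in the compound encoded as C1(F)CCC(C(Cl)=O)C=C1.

8

Hydrogens are implicit in SMILES; fill each atom to its normal valence:
  4 × C: 1 H each → 4
  2 × C: 2 H each → 4
  1 × C: no H
  1 × Cl: no H
  1 × F: no H
  1 × O: no H
  Total hydrogens = 8.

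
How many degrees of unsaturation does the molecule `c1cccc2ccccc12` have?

Molecular formula from the SMILES: C10H8.
DoU = (2C + 2 + N − H − X)/2 = (2·10 + 2 + 0 − 8 − 0)/2 = 14/2 = 7.
(Structurally: 2 ring(s) + 5 π bond(s) = 7.)

7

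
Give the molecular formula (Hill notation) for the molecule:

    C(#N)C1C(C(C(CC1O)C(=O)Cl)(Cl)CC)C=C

C12H15Cl2NO2

Heavy atoms from the SMILES: 12 C, 2 Cl, 1 N, 2 O.
Implicit hydrogens by atom environment:
  5 × C: 1 H each → 5
  3 × C: 2 H each → 6
  3 × C: no H
  2 × Cl: no H
  1 × C: 3 H
  1 × N: no H
  1 × O: 1 H
  1 × O: no H
  Total hydrogens = 15.
Molecular formula: C12H15Cl2NO2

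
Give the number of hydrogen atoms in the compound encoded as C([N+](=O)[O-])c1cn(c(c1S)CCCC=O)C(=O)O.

Hydrogens are implicit in SMILES; fill each atom to its normal valence:
  4 × C: 2 H each → 8
  3 × C (aromatic): no H
  3 × O: no H
  1 × C (aromatic): 1 H
  1 × C: 1 H
  1 × C: no H
  1 × N (aromatic): no H
  1 × N (charge +1): no H
  1 × O: 1 H
  1 × O (charge -1): no H
  1 × S: 1 H
  Total hydrogens = 12.

12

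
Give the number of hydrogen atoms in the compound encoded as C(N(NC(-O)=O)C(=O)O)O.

Hydrogens are implicit in SMILES; fill each atom to its normal valence:
  3 × O: 1 H each → 3
  2 × C: no H
  2 × O: no H
  1 × C: 2 H
  1 × N: 1 H
  1 × N: no H
  Total hydrogens = 6.

6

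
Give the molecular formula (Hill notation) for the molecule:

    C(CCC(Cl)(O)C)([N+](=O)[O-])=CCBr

C7H11BrClNO3

Heavy atoms from the SMILES: 1 Br, 7 C, 1 Cl, 1 N, 3 O.
Implicit hydrogens by atom environment:
  3 × C: 2 H each → 6
  2 × C: no H
  1 × Br: no H
  1 × C: 3 H
  1 × C: 1 H
  1 × Cl: no H
  1 × N (charge +1): no H
  1 × O: 1 H
  1 × O: no H
  1 × O (charge -1): no H
  Total hydrogens = 11.
Molecular formula: C7H11BrClNO3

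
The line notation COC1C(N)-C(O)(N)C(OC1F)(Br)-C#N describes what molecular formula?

Heavy atoms from the SMILES: 1 Br, 7 C, 1 F, 3 N, 3 O.
Implicit hydrogens by atom environment:
  3 × C: 1 H each → 3
  3 × C: no H
  2 × N: 2 H each → 4
  2 × O: no H
  1 × Br: no H
  1 × C: 3 H
  1 × F: no H
  1 × N: no H
  1 × O: 1 H
  Total hydrogens = 11.
Molecular formula: C7H11BrFN3O3

C7H11BrFN3O3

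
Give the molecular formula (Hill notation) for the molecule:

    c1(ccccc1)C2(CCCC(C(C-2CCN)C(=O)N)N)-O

Heavy atoms from the SMILES: 16 C, 3 N, 2 O.
Implicit hydrogens by atom environment:
  5 × C: 2 H each → 10
  5 × C (aromatic): 1 H each → 5
  3 × C: 1 H each → 3
  3 × N: 2 H each → 6
  2 × C: no H
  1 × C (aromatic): no H
  1 × O: 1 H
  1 × O: no H
  Total hydrogens = 25.
Molecular formula: C16H25N3O2

C16H25N3O2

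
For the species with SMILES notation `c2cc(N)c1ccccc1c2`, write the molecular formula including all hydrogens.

C10H9N

Heavy atoms from the SMILES: 10 C, 1 N.
Implicit hydrogens by atom environment:
  7 × C (aromatic): 1 H each → 7
  3 × C (aromatic): no H
  1 × N: 2 H
  Total hydrogens = 9.
Molecular formula: C10H9N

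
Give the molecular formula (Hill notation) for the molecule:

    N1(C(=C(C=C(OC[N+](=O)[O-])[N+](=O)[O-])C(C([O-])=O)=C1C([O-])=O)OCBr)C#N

[C11H5BrN4O10]2-

Heavy atoms from the SMILES: 1 Br, 11 C, 4 N, 10 O.
Implicit hydrogens by atom environment:
  6 × O: no H
  4 × C (aromatic): no H
  4 × C: no H
  4 × O (charge -1): no H
  2 × C: 2 H each → 4
  2 × N (charge +1): no H
  1 × Br: no H
  1 × C: 1 H
  1 × N (aromatic): no H
  1 × N: no H
  Total hydrogens = 5.
Net charge -2.
Molecular formula: [C11H5BrN4O10]2-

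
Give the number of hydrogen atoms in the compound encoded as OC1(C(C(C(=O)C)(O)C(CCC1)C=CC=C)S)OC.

22

Hydrogens are implicit in SMILES; fill each atom to its normal valence:
  5 × C: 1 H each → 5
  4 × C: 2 H each → 8
  3 × C: no H
  2 × C: 3 H each → 6
  2 × O: 1 H each → 2
  2 × O: no H
  1 × S: 1 H
  Total hydrogens = 22.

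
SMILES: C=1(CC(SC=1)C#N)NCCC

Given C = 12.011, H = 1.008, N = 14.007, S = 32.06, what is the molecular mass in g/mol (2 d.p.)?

168.26

Molecular formula: C8H12N2S.
M = 8×12.011 + 12×1.008 + 2×14.007 + 1×32.06 = 168.26 g/mol.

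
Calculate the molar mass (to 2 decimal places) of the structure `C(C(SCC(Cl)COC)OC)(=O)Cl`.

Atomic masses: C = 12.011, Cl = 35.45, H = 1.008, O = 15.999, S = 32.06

Molecular formula: C7H12Cl2O3S.
M = 7×12.011 + 2×35.45 + 12×1.008 + 3×15.999 + 1×32.06 = 247.13 g/mol.

247.13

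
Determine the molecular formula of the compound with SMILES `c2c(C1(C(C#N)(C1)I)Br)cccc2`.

Heavy atoms from the SMILES: 1 Br, 10 C, 1 I, 1 N.
Implicit hydrogens by atom environment:
  5 × C (aromatic): 1 H each → 5
  3 × C: no H
  1 × Br: no H
  1 × C: 2 H
  1 × C (aromatic): no H
  1 × I: no H
  1 × N: no H
  Total hydrogens = 7.
Molecular formula: C10H7BrIN

C10H7BrIN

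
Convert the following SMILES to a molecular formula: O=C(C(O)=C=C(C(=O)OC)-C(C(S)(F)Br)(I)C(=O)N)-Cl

C9H7BrClFINO5S

Heavy atoms from the SMILES: 1 Br, 9 C, 1 Cl, 1 F, 1 I, 1 N, 5 O, 1 S.
Implicit hydrogens by atom environment:
  8 × C: no H
  4 × O: no H
  1 × Br: no H
  1 × C: 3 H
  1 × Cl: no H
  1 × F: no H
  1 × I: no H
  1 × N: 2 H
  1 × O: 1 H
  1 × S: 1 H
  Total hydrogens = 7.
Molecular formula: C9H7BrClFINO5S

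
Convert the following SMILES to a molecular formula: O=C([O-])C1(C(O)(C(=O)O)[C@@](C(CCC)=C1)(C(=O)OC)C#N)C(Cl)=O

C14H13ClNO8-

Heavy atoms from the SMILES: 14 C, 1 Cl, 1 N, 8 O.
Implicit hydrogens by atom environment:
  9 × C: no H
  5 × O: no H
  2 × C: 3 H each → 6
  2 × C: 2 H each → 4
  2 × O: 1 H each → 2
  1 × C: 1 H
  1 × Cl: no H
  1 × N: no H
  1 × O (charge -1): no H
  Total hydrogens = 13.
Net charge -1.
Molecular formula: C14H13ClNO8-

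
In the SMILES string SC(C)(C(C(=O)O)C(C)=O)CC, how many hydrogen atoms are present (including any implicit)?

14

Hydrogens are implicit in SMILES; fill each atom to its normal valence:
  3 × C: 3 H each → 9
  3 × C: no H
  2 × O: no H
  1 × C: 2 H
  1 × C: 1 H
  1 × O: 1 H
  1 × S: 1 H
  Total hydrogens = 14.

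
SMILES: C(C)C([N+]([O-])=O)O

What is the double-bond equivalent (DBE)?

Molecular formula from the SMILES: C3H7NO3.
DoU = (2C + 2 + N − H − X)/2 = (2·3 + 2 + 1 − 7 − 0)/2 = 2/2 = 1.
(Structurally: 0 ring(s) + 1 π bond(s) = 1.)

1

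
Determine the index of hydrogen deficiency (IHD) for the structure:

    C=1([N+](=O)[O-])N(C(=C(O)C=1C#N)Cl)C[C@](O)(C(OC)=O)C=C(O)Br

Molecular formula from the SMILES: C11H9BrClN3O7.
DoU = (2C + 2 + N − H − X)/2 = (2·11 + 2 + 3 − 9 − 2)/2 = 16/2 = 8.
(Structurally: 1 ring(s) + 7 π bond(s) = 8.)

8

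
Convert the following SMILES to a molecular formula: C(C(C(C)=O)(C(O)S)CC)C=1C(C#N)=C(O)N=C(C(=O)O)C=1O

C14H16N2O6S

Heavy atoms from the SMILES: 14 C, 2 N, 6 O, 1 S.
Implicit hydrogens by atom environment:
  5 × C (aromatic): no H
  4 × C: no H
  4 × O: 1 H each → 4
  2 × C: 3 H each → 6
  2 × C: 2 H each → 4
  2 × O: no H
  1 × C: 1 H
  1 × N (aromatic): no H
  1 × N: no H
  1 × S: 1 H
  Total hydrogens = 16.
Molecular formula: C14H16N2O6S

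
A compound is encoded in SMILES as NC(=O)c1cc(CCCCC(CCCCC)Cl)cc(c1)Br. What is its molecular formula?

C17H25BrClNO

Heavy atoms from the SMILES: 1 Br, 17 C, 1 Cl, 1 N, 1 O.
Implicit hydrogens by atom environment:
  8 × C: 2 H each → 16
  3 × C (aromatic): 1 H each → 3
  3 × C (aromatic): no H
  1 × Br: no H
  1 × C: 3 H
  1 × C: 1 H
  1 × C: no H
  1 × Cl: no H
  1 × N: 2 H
  1 × O: no H
  Total hydrogens = 25.
Molecular formula: C17H25BrClNO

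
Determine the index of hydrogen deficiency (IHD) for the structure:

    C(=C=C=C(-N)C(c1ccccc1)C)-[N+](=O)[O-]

Molecular formula from the SMILES: C12H12N2O2.
DoU = (2C + 2 + N − H − X)/2 = (2·12 + 2 + 2 − 12 − 0)/2 = 16/2 = 8.
(Structurally: 1 ring(s) + 7 π bond(s) = 8.)

8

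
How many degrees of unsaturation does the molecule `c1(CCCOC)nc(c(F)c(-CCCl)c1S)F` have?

Molecular formula from the SMILES: C11H14ClF2NOS.
DoU = (2C + 2 + N − H − X)/2 = (2·11 + 2 + 1 − 14 − 3)/2 = 8/2 = 4.
(Structurally: 1 ring(s) + 3 π bond(s) = 4.)

4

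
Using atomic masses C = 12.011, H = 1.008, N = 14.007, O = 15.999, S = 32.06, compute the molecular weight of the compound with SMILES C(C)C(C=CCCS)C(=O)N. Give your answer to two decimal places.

Molecular formula: C8H15NOS.
M = 8×12.011 + 15×1.008 + 1×14.007 + 1×15.999 + 1×32.06 = 173.27 g/mol.

173.27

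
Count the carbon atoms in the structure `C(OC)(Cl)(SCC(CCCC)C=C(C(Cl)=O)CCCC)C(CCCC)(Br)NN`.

20

The symbol for carbon appears 20 times in the SMILES. (Cl is a single chlorine, not C + l.)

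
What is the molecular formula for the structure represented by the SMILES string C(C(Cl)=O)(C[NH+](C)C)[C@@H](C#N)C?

Heavy atoms from the SMILES: 8 C, 1 Cl, 2 N, 1 O.
Implicit hydrogens by atom environment:
  3 × C: 3 H each → 9
  2 × C: 1 H each → 2
  2 × C: no H
  1 × C: 2 H
  1 × Cl: no H
  1 × N (charge +1): 1 H
  1 × N: no H
  1 × O: no H
  Total hydrogens = 14.
Net charge +1.
Molecular formula: C8H14ClN2O+

C8H14ClN2O+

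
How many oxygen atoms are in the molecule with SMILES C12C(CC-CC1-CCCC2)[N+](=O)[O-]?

The symbol for oxygen appears 2 times in the SMILES.

2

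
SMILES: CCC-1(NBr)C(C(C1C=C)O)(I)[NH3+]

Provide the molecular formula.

Heavy atoms from the SMILES: 1 Br, 8 C, 1 I, 2 N, 1 O.
Implicit hydrogens by atom environment:
  3 × C: 1 H each → 3
  2 × C: 2 H each → 4
  2 × C: no H
  1 × Br: no H
  1 × C: 3 H
  1 × I: no H
  1 × N (charge +1): 3 H
  1 × N: 1 H
  1 × O: 1 H
  Total hydrogens = 15.
Net charge +1.
Molecular formula: C8H15BrIN2O+

C8H15BrIN2O+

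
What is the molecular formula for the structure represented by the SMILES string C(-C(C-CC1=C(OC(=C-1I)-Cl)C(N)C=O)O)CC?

C12H17ClINO3

Heavy atoms from the SMILES: 12 C, 1 Cl, 1 I, 1 N, 3 O.
Implicit hydrogens by atom environment:
  4 × C: 2 H each → 8
  4 × C (aromatic): no H
  3 × C: 1 H each → 3
  1 × C: 3 H
  1 × Cl: no H
  1 × I: no H
  1 × N: 2 H
  1 × O: 1 H
  1 × O (aromatic): no H
  1 × O: no H
  Total hydrogens = 17.
Molecular formula: C12H17ClINO3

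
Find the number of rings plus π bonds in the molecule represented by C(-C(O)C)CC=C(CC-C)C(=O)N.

2

Molecular formula from the SMILES: C10H19NO2.
DoU = (2C + 2 + N − H − X)/2 = (2·10 + 2 + 1 − 19 − 0)/2 = 4/2 = 2.
(Structurally: 0 ring(s) + 2 π bond(s) = 2.)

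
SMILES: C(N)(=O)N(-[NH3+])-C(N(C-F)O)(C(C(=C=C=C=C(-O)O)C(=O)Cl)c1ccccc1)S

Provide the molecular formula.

C16H17ClFN4O5S+

Heavy atoms from the SMILES: 16 C, 1 Cl, 1 F, 4 N, 5 O, 1 S.
Implicit hydrogens by atom environment:
  8 × C: no H
  5 × C (aromatic): 1 H each → 5
  3 × O: 1 H each → 3
  2 × N: no H
  2 × O: no H
  1 × C: 2 H
  1 × C: 1 H
  1 × C (aromatic): no H
  1 × Cl: no H
  1 × F: no H
  1 × N (charge +1): 3 H
  1 × N: 2 H
  1 × S: 1 H
  Total hydrogens = 17.
Net charge +1.
Molecular formula: C16H17ClFN4O5S+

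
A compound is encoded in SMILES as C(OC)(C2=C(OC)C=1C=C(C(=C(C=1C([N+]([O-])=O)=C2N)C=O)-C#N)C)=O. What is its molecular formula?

Heavy atoms from the SMILES: 16 C, 3 N, 6 O.
Implicit hydrogens by atom environment:
  9 × C (aromatic): no H
  5 × O: no H
  3 × C: 3 H each → 9
  2 × C: no H
  1 × C (aromatic): 1 H
  1 × C: 1 H
  1 × N: 2 H
  1 × N (charge +1): no H
  1 × N: no H
  1 × O (charge -1): no H
  Total hydrogens = 13.
Molecular formula: C16H13N3O6

C16H13N3O6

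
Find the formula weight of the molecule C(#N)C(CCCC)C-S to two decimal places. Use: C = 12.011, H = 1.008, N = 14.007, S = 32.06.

143.25

Molecular formula: C7H13NS.
M = 7×12.011 + 13×1.008 + 1×14.007 + 1×32.06 = 143.25 g/mol.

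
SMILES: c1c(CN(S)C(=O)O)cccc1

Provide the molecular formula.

C8H9NO2S

Heavy atoms from the SMILES: 8 C, 1 N, 2 O, 1 S.
Implicit hydrogens by atom environment:
  5 × C (aromatic): 1 H each → 5
  1 × C: 2 H
  1 × C (aromatic): no H
  1 × C: no H
  1 × N: no H
  1 × O: 1 H
  1 × O: no H
  1 × S: 1 H
  Total hydrogens = 9.
Molecular formula: C8H9NO2S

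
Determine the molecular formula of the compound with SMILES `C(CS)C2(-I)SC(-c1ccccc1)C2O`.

C11H13IOS2

Heavy atoms from the SMILES: 11 C, 1 I, 1 O, 2 S.
Implicit hydrogens by atom environment:
  5 × C (aromatic): 1 H each → 5
  2 × C: 2 H each → 4
  2 × C: 1 H each → 2
  1 × C: no H
  1 × C (aromatic): no H
  1 × I: no H
  1 × O: 1 H
  1 × S: 1 H
  1 × S: no H
  Total hydrogens = 13.
Molecular formula: C11H13IOS2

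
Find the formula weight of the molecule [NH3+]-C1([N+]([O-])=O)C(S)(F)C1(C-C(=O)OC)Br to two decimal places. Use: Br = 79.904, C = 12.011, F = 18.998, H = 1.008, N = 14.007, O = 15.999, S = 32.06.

304.11

Molecular formula: C6H9BrFN2O4S+.
M = 1×79.904 + 6×12.011 + 1×18.998 + 9×1.008 + 2×14.007 + 4×15.999 + 1×32.06 = 304.11 g/mol.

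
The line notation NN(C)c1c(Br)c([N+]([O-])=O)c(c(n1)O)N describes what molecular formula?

Heavy atoms from the SMILES: 1 Br, 6 C, 5 N, 3 O.
Implicit hydrogens by atom environment:
  5 × C (aromatic): no H
  2 × N: 2 H each → 4
  1 × Br: no H
  1 × C: 3 H
  1 × N (aromatic): no H
  1 × N (charge +1): no H
  1 × N: no H
  1 × O: 1 H
  1 × O: no H
  1 × O (charge -1): no H
  Total hydrogens = 8.
Molecular formula: C6H8BrN5O3

C6H8BrN5O3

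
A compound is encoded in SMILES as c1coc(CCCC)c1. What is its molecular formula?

C8H12O

Heavy atoms from the SMILES: 8 C, 1 O.
Implicit hydrogens by atom environment:
  3 × C: 2 H each → 6
  3 × C (aromatic): 1 H each → 3
  1 × C: 3 H
  1 × C (aromatic): no H
  1 × O (aromatic): no H
  Total hydrogens = 12.
Molecular formula: C8H12O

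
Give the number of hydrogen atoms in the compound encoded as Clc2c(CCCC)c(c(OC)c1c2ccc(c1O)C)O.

Hydrogens are implicit in SMILES; fill each atom to its normal valence:
  8 × C (aromatic): no H
  3 × C: 3 H each → 9
  3 × C: 2 H each → 6
  2 × C (aromatic): 1 H each → 2
  2 × O: 1 H each → 2
  1 × Cl: no H
  1 × O: no H
  Total hydrogens = 19.

19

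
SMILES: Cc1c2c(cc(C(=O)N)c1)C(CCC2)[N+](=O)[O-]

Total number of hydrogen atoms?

Hydrogens are implicit in SMILES; fill each atom to its normal valence:
  4 × C (aromatic): no H
  3 × C: 2 H each → 6
  2 × C (aromatic): 1 H each → 2
  2 × O: no H
  1 × C: 3 H
  1 × C: 1 H
  1 × C: no H
  1 × N: 2 H
  1 × N (charge +1): no H
  1 × O (charge -1): no H
  Total hydrogens = 14.

14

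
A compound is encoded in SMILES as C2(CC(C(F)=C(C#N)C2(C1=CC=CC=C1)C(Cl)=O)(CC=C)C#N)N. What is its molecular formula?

C18H15ClFN3O

Heavy atoms from the SMILES: 18 C, 1 Cl, 1 F, 3 N, 1 O.
Implicit hydrogens by atom environment:
  7 × C: no H
  5 × C (aromatic): 1 H each → 5
  3 × C: 2 H each → 6
  2 × C: 1 H each → 2
  2 × N: no H
  1 × C (aromatic): no H
  1 × Cl: no H
  1 × F: no H
  1 × N: 2 H
  1 × O: no H
  Total hydrogens = 15.
Molecular formula: C18H15ClFN3O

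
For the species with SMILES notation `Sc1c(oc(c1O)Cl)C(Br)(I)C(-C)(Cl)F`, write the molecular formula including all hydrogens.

Heavy atoms from the SMILES: 1 Br, 7 C, 2 Cl, 1 F, 1 I, 2 O, 1 S.
Implicit hydrogens by atom environment:
  4 × C (aromatic): no H
  2 × C: no H
  2 × Cl: no H
  1 × Br: no H
  1 × C: 3 H
  1 × F: no H
  1 × I: no H
  1 × O: 1 H
  1 × O (aromatic): no H
  1 × S: 1 H
  Total hydrogens = 5.
Molecular formula: C7H5BrCl2FIO2S

C7H5BrCl2FIO2S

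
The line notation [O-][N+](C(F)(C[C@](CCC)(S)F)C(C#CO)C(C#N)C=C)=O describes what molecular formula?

Heavy atoms from the SMILES: 13 C, 2 F, 2 N, 3 O, 1 S.
Implicit hydrogens by atom environment:
  5 × C: no H
  4 × C: 2 H each → 8
  3 × C: 1 H each → 3
  2 × F: no H
  1 × C: 3 H
  1 × N (charge +1): no H
  1 × N: no H
  1 × O: 1 H
  1 × O: no H
  1 × O (charge -1): no H
  1 × S: 1 H
  Total hydrogens = 16.
Molecular formula: C13H16F2N2O3S

C13H16F2N2O3S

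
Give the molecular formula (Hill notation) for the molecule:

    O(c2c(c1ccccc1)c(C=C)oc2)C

Heavy atoms from the SMILES: 13 C, 2 O.
Implicit hydrogens by atom environment:
  6 × C (aromatic): 1 H each → 6
  4 × C (aromatic): no H
  1 × C: 3 H
  1 × C: 2 H
  1 × C: 1 H
  1 × O (aromatic): no H
  1 × O: no H
  Total hydrogens = 12.
Molecular formula: C13H12O2

C13H12O2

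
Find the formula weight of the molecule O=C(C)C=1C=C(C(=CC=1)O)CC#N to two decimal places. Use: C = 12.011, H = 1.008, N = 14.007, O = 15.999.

175.19

Molecular formula: C10H9NO2.
M = 10×12.011 + 9×1.008 + 1×14.007 + 2×15.999 = 175.19 g/mol.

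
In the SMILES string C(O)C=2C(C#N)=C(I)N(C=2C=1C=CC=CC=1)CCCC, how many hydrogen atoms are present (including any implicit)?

17

Hydrogens are implicit in SMILES; fill each atom to its normal valence:
  5 × C (aromatic): 1 H each → 5
  5 × C (aromatic): no H
  4 × C: 2 H each → 8
  1 × C: 3 H
  1 × C: no H
  1 × I: no H
  1 × N (aromatic): no H
  1 × N: no H
  1 × O: 1 H
  Total hydrogens = 17.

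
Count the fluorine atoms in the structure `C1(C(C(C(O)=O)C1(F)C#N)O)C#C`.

1

The symbol for fluorine appears 1 time in the SMILES.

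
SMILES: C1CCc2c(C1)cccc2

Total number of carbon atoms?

10

The symbol for carbon appears 10 times in the SMILES. Lowercase c denotes aromatic carbon and counts toward C.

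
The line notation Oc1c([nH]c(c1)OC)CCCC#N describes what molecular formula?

C9H12N2O2

Heavy atoms from the SMILES: 9 C, 2 N, 2 O.
Implicit hydrogens by atom environment:
  3 × C: 2 H each → 6
  3 × C (aromatic): no H
  1 × C: 3 H
  1 × C (aromatic): 1 H
  1 × C: no H
  1 × N (aromatic): 1 H
  1 × N: no H
  1 × O: 1 H
  1 × O: no H
  Total hydrogens = 12.
Molecular formula: C9H12N2O2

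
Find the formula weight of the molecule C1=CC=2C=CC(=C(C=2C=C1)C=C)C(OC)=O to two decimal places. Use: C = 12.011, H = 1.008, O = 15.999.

212.25

Molecular formula: C14H12O2.
M = 14×12.011 + 12×1.008 + 2×15.999 = 212.25 g/mol.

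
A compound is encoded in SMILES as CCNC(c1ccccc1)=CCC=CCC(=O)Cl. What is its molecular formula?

Heavy atoms from the SMILES: 15 C, 1 Cl, 1 N, 1 O.
Implicit hydrogens by atom environment:
  5 × C (aromatic): 1 H each → 5
  3 × C: 2 H each → 6
  3 × C: 1 H each → 3
  2 × C: no H
  1 × C: 3 H
  1 × C (aromatic): no H
  1 × Cl: no H
  1 × N: 1 H
  1 × O: no H
  Total hydrogens = 18.
Molecular formula: C15H18ClNO

C15H18ClNO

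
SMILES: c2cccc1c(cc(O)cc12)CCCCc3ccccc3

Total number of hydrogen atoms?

20

Hydrogens are implicit in SMILES; fill each atom to its normal valence:
  11 × C (aromatic): 1 H each → 11
  5 × C (aromatic): no H
  4 × C: 2 H each → 8
  1 × O: 1 H
  Total hydrogens = 20.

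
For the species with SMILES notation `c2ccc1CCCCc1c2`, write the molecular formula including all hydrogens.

Heavy atoms from the SMILES: 10 C.
Implicit hydrogens by atom environment:
  4 × C: 2 H each → 8
  4 × C (aromatic): 1 H each → 4
  2 × C (aromatic): no H
  Total hydrogens = 12.
Molecular formula: C10H12

C10H12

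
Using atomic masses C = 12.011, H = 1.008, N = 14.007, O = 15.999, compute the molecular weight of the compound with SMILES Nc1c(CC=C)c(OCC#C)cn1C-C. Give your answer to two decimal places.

Molecular formula: C12H16N2O.
M = 12×12.011 + 16×1.008 + 2×14.007 + 1×15.999 = 204.27 g/mol.

204.27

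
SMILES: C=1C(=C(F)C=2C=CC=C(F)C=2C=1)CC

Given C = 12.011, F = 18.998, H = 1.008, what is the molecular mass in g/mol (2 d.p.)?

192.21

Molecular formula: C12H10F2.
M = 12×12.011 + 2×18.998 + 10×1.008 = 192.21 g/mol.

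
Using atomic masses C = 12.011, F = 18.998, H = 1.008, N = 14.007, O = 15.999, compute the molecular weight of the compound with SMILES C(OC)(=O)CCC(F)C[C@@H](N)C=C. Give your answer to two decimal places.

189.23

Molecular formula: C9H16FNO2.
M = 9×12.011 + 1×18.998 + 16×1.008 + 1×14.007 + 2×15.999 = 189.23 g/mol.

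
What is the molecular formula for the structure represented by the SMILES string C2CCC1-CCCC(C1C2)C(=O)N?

Heavy atoms from the SMILES: 11 C, 1 N, 1 O.
Implicit hydrogens by atom environment:
  7 × C: 2 H each → 14
  3 × C: 1 H each → 3
  1 × C: no H
  1 × N: 2 H
  1 × O: no H
  Total hydrogens = 19.
Molecular formula: C11H19NO

C11H19NO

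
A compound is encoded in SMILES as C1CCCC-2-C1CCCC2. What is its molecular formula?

Heavy atoms from the SMILES: 10 C.
Implicit hydrogens by atom environment:
  8 × C: 2 H each → 16
  2 × C: 1 H each → 2
  Total hydrogens = 18.
Molecular formula: C10H18

C10H18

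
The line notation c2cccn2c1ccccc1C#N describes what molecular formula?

Heavy atoms from the SMILES: 11 C, 2 N.
Implicit hydrogens by atom environment:
  8 × C (aromatic): 1 H each → 8
  2 × C (aromatic): no H
  1 × C: no H
  1 × N (aromatic): no H
  1 × N: no H
  Total hydrogens = 8.
Molecular formula: C11H8N2

C11H8N2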